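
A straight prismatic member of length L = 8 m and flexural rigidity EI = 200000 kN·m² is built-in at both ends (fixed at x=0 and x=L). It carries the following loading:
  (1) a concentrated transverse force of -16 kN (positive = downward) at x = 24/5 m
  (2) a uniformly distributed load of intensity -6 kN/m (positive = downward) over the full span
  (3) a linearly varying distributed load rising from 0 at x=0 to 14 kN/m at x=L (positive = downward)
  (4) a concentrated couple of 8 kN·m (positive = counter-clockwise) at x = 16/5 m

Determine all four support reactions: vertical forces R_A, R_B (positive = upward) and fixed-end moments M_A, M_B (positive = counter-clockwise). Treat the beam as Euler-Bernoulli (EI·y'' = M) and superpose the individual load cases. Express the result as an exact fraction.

R_A = -1424/125 kN, M_A = -5048/375 kN·m, R_B = 424/125 kN, M_B = 1024/125 kN·m

Load 1 — point force P=-16 kN at a=24/5 m (b=L-a=16/5):
  R_A = Pb²(3a+b)/L³ = (-16)·(16/5)²·(3·(24/5)+(16/5))/8³ = -704/125 kN
  M_A = Pab²/L² = (-16)·(24/5)·(16/5)²/8² = -1536/125 kN·m
  R_B = Pa²(a+3b)/L³ = (-16)·(24/5)²·((24/5)+3·(16/5))/8³ = -1296/125 kN
  M_B = -Pa²b/L² = -(-16)·(24/5)²·(16/5)/8² = 2304/125 kN·m
Load 2 — uniform load w=-6 kN/m over full span:
  R_A = wL/2 = (-6)·8/2 = -24 kN
  M_A = wL²/12 = (-6)·8²/12 = -32 kN·m
  R_B = wL/2 = (-6)·8/2 = -24 kN
  M_B = -wL²/12 = -(-6)·8²/12 = 32 kN·m
Load 3 — triangular load w₀=14 kN/m (0→w₀ over full span):
  R_A = 3w₀L/20 = 3·14·8/20 = 84/5 kN
  M_A = w₀L²/30 = 14·8²/30 = 448/15 kN·m
  R_B = 7w₀L/20 = 7·14·8/20 = 196/5 kN
  M_B = -w₀L²/20 = -14·8²/20 = -224/5 kN·m
Load 4 — applied couple M₀=8 kN·m at a=16/5 m (b=L-a=24/5):
  R_A = 6M₀ab/L³ = 6·8·(16/5)·(24/5)/8³ = 36/25 kN
  M_A = M₀b(2a-b)/L² = 8·(24/5)·(2·(16/5)-(24/5))/8² = 24/25 kN·m
  R_B = -6M₀ab/L³ = -6·8·(16/5)·(24/5)/8³ = -36/25 kN
  M_B = M₀a(2b-a)/L² = 8·(16/5)·(2·(24/5)-(16/5))/8² = 64/25 kN·m
Superposition: R_A = -1424/125 kN, M_A = -5048/375 kN·m, R_B = 424/125 kN, M_B = 1024/125 kN·m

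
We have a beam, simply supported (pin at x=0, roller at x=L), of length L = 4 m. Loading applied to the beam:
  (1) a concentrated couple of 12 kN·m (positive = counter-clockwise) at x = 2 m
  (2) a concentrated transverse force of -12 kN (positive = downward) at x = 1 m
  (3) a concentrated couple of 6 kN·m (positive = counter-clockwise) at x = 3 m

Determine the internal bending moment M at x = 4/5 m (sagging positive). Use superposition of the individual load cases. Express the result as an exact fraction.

Load 1 — applied couple M₀=12 kN·m at a=2 m (b=L-a=2):
  M_1 = M₀x/L  [x≤a] = 12·(4/5)/4 = 12/5 kN·m
Load 2 — point force P=-12 kN at a=1 m (b=L-a=3):
  M_2 = Pbx/L  [x≤a] = (-12)·3·(4/5)/4 = -36/5 kN·m
Load 3 — applied couple M₀=6 kN·m at a=3 m (b=L-a=1):
  M_3 = M₀x/L  [x≤a] = 6·(4/5)/4 = 6/5 kN·m
Superposition: M = Σ M_i = -18/5 kN·m ≈ -3.600000 kN·m

M(4/5) = -18/5 kN·m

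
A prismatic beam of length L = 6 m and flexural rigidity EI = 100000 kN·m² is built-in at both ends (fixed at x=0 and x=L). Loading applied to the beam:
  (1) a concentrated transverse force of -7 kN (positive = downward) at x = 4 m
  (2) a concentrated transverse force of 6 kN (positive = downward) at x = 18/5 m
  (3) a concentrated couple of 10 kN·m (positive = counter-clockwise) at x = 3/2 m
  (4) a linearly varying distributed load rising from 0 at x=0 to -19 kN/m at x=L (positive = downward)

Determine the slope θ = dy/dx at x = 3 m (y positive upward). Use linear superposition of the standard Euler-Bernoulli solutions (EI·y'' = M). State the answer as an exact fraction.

Load 1 — point force P=-7 kN at a=4 m (b=L-a=2):
  θ_1 = -Pb²x(2aL-(3a+b)x)/(2L³EI)  [x≤a] = -(-7)·2²·3·(2·4·6-(3·4+2)·3)/(2·6³·100000) = 7/600000 rad
Load 2 — point force P=6 kN at a=18/5 m (b=L-a=12/5):
  θ_2 = -Pb²x(2aL-(3a+b)x)/(2L³EI)  [x≤a] = -6·(12/5)²·3·(2·(18/5)·6-(3·(18/5)+(12/5))·3)/(2·6³·100000) = -27/3125000 rad
Load 3 — applied couple M₀=10 kN·m at a=3/2 m (b=L-a=9/2):
  θ_3 = (R_Ax²/2 - M_Ax - M₀(x-a))/EI  [x>a] with R_A=15/8, M_A=-15/8 = ((15/8)·3²/2 - (-15/8)·3 - 10·(3-(3/2)))/100000 = -3/320000 rad
Load 4 — triangular load w₀=-19 kN/m (0→w₀ over full span):
  θ_4 = -w₀(2x(L-x)(L-2x)(x+2L)+x²(L-x)²)/(120LEI) = -(-19)·(2·3·(6-3)·(6-2·3)·(3+2·6)+3²·(6-3)²)/(120·6·100000) = 171/8000000 rad
Superposition: θ = Σ θ_i = 1127/75000000 rad ≈ 0.000015 rad

θ(3) = 1127/75000000 rad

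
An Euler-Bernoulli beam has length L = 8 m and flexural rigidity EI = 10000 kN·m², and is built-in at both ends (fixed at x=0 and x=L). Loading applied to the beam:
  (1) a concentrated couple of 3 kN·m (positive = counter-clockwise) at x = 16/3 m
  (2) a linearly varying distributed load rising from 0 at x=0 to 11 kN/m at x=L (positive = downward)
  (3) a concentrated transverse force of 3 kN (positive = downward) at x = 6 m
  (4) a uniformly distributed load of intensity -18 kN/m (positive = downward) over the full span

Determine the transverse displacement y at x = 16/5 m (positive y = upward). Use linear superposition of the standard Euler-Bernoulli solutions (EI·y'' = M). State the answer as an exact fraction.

y(16/5) = 349961/29296875 m

Load 1 — applied couple M₀=3 kN·m at a=16/3 m (b=L-a=8/3):
  y_1 = (R_Ax³/6 - M_Ax²/2)/EI  [x≤a] with R_A=1/2, M_A=1 = ((1/2)·(16/5)³/6 - 1·(16/5)²/2)/10000 = -56/234375 m
Load 2 — triangular load w₀=11 kN/m (0→w₀ over full span):
  y_2 = -w₀x²(L-x)²(x+2L)/(120LEI) = -11·(16/5)²·(8-(16/5))²·((16/5)+2·8)/(120·8·10000) = -50688/9765625 m
Load 3 — point force P=3 kN at a=6 m (b=L-a=2):
  y_3 = -Pb²x²(3aL-(3a+b)x)/(6L³EI)  [x≤a] = -3·2²·(16/5)²·(3·6·8-(3·6+2)·(16/5))/(6·8³·10000) = -1/3125 m
Load 4 — uniform load w=-18 kN/m over full span:
  y_4 = -wx²(L-x)²/(24EI) = -(-18)·(16/5)²·(8-(16/5))²/(24·10000) = 6912/390625 m
Superposition: y = Σ y_i = 349961/29296875 m ≈ 0.011945 m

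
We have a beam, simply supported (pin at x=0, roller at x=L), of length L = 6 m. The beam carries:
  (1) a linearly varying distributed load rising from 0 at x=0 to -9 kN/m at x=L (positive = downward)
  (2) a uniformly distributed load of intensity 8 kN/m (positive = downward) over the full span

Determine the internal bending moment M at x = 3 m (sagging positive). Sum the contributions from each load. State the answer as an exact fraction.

Load 1 — triangular load w₀=-9 kN/m (0→w₀ over full span):
  M_1 = w₀Lx/6 - w₀x³/(6L) = (-9)·6·3/6 - (-9)·3³/(6·6) = -81/4 kN·m
Load 2 — uniform load w=8 kN/m over full span:
  M_2 = wx(L-x)/2 = 8·3·(6-3)/2 = 36 kN·m
Superposition: M = Σ M_i = 63/4 kN·m ≈ 15.750000 kN·m

M(3) = 63/4 kN·m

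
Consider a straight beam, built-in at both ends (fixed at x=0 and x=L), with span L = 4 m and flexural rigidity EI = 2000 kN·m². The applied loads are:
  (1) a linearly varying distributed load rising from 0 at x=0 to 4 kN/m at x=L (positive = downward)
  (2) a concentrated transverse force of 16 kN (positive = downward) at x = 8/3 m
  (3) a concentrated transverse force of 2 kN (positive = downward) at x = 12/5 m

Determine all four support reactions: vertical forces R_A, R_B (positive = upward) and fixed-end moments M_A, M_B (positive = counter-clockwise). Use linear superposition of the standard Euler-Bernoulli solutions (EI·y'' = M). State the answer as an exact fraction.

R_A = 24476/3375 kN, M_A = 25792/3375 kN·m, R_B = 63274/3375 kN, M_B = -46688/3375 kN·m

Load 1 — triangular load w₀=4 kN/m (0→w₀ over full span):
  R_A = 3w₀L/20 = 3·4·4/20 = 12/5 kN
  M_A = w₀L²/30 = 4·4²/30 = 32/15 kN·m
  R_B = 7w₀L/20 = 7·4·4/20 = 28/5 kN
  M_B = -w₀L²/20 = -4·4²/20 = -16/5 kN·m
Load 2 — point force P=16 kN at a=8/3 m (b=L-a=4/3):
  R_A = Pb²(3a+b)/L³ = 16·(4/3)²·(3·(8/3)+(4/3))/4³ = 112/27 kN
  M_A = Pab²/L² = 16·(8/3)·(4/3)²/4² = 128/27 kN·m
  R_B = Pa²(a+3b)/L³ = 16·(8/3)²·((8/3)+3·(4/3))/4³ = 320/27 kN
  M_B = -Pa²b/L² = -16·(8/3)²·(4/3)/4² = -256/27 kN·m
Load 3 — point force P=2 kN at a=12/5 m (b=L-a=8/5):
  R_A = Pb²(3a+b)/L³ = 2·(8/5)²·(3·(12/5)+(8/5))/4³ = 88/125 kN
  M_A = Pab²/L² = 2·(12/5)·(8/5)²/4² = 96/125 kN·m
  R_B = Pa²(a+3b)/L³ = 2·(12/5)²·((12/5)+3·(8/5))/4³ = 162/125 kN
  M_B = -Pa²b/L² = -2·(12/5)²·(8/5)/4² = -144/125 kN·m
Superposition: R_A = 24476/3375 kN, M_A = 25792/3375 kN·m, R_B = 63274/3375 kN, M_B = -46688/3375 kN·m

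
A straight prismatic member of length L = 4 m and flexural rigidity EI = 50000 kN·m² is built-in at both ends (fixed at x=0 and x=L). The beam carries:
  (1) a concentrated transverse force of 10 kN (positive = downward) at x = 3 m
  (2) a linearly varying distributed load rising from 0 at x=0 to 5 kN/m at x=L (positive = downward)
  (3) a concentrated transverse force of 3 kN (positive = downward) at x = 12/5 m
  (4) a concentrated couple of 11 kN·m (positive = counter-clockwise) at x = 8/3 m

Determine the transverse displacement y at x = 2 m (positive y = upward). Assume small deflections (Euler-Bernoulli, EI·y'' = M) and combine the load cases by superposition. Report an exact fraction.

y(2) = -1877/14062500 m

Load 1 — point force P=10 kN at a=3 m (b=L-a=1):
  y_1 = -Pb²x²(3aL-(3a+b)x)/(6L³EI)  [x≤a] = -10·1²·2²·(3·3·4-(3·3+1)·2)/(6·4³·50000) = -1/30000 m
Load 2 — triangular load w₀=5 kN/m (0→w₀ over full span):
  y_2 = -w₀x²(L-x)²(x+2L)/(120LEI) = -5·2²·(4-2)²·(2+2·4)/(120·4·50000) = -1/30000 m
Load 3 — point force P=3 kN at a=12/5 m (b=L-a=8/5):
  y_3 = -Pb²x²(3aL-(3a+b)x)/(6L³EI)  [x≤a] = -3·(8/5)²·2²·(3·(12/5)·4-(3·(12/5)+(8/5))·2)/(6·4³·50000) = -7/390625 m
Load 4 — applied couple M₀=11 kN·m at a=8/3 m (b=L-a=4/3):
  y_4 = (R_Ax³/6 - M_Ax²/2)/EI  [x≤a] with R_A=11/3, M_A=11/3 = ((11/3)·2³/6 - (11/3)·2²/2)/50000 = -11/225000 m
Superposition: y = Σ y_i = -1877/14062500 m ≈ -0.000133 m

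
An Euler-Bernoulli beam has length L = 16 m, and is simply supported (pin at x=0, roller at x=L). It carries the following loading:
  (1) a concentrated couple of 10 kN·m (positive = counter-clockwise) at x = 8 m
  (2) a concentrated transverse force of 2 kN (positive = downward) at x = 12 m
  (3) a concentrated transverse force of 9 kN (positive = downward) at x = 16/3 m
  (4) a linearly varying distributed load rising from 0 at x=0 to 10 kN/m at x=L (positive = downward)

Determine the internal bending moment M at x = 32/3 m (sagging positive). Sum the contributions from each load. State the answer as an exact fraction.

Load 1 — applied couple M₀=10 kN·m at a=8 m (b=L-a=8):
  M_1 = M₀x/L - M₀  [x>a] = 10·(32/3)/16 - 10 = -10/3 kN·m
Load 2 — point force P=2 kN at a=12 m (b=L-a=4):
  M_2 = Pbx/L  [x≤a] = 2·4·(32/3)/16 = 16/3 kN·m
Load 3 — point force P=9 kN at a=16/3 m (b=L-a=32/3):
  M_3 = Pa(L-x)/L  [x>a] = 9·(16/3)·(16-(32/3))/16 = 16 kN·m
Load 4 — triangular load w₀=10 kN/m (0→w₀ over full span):
  M_4 = w₀Lx/6 - w₀x³/(6L) = 10·16·(32/3)/6 - 10·(32/3)³/(6·16) = 12800/81 kN·m
Superposition: M = Σ M_i = 14258/81 kN·m ≈ 176.024691 kN·m

M(32/3) = 14258/81 kN·m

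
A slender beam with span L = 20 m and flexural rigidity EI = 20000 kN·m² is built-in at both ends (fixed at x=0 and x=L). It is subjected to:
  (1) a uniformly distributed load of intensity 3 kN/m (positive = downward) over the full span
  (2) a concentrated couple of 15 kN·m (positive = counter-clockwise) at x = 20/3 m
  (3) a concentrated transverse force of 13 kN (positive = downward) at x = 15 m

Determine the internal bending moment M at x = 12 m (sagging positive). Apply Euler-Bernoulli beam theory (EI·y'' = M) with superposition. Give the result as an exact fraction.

M(12) = 851/16 kN·m

Load 1 — uniform load w=3 kN/m over full span:
  M_1 = wLx/2 - wL²/12 - wx²/2 = 3·20·12/2 - 3·20²/12 - 3·12²/2 = 44 kN·m
Load 2 — applied couple M₀=15 kN·m at a=20/3 m (b=L-a=40/3):
  M_2 = R_Ax - M_A - M₀  [x>a] with R_A=1, M_A=0 = 1·12 - 0 - 15 = -3 kN·m
Load 3 — point force P=13 kN at a=15 m (b=L-a=5):
  M_3 = Pb²(3a+b)x/L³ - Pab²/L²  [x≤a] = 13·5²·(3·15+5)·12/20³ - 13·15·5²/20² = 195/16 kN·m
Superposition: M = Σ M_i = 851/16 kN·m ≈ 53.187500 kN·m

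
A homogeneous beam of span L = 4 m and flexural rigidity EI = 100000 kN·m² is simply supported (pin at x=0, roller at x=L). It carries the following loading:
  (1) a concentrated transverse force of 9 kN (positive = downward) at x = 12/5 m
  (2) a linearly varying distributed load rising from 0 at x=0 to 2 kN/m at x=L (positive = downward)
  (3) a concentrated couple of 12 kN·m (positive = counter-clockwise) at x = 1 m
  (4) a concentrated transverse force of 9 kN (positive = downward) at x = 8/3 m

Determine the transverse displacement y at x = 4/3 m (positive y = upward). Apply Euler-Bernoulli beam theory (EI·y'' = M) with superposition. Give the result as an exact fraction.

y(4/3) = -286669/2278125000 m

Load 1 — point force P=9 kN at a=12/5 m (b=L-a=8/5):
  y_1 = -Pbx(L²-b²-x²)/(6LEI)  [x≤a] = -9·(8/5)·(4/3)·(4²-(8/5)²-(4/3)²)/(6·4·100000) = -328/3515625 m
Load 2 — triangular load w₀=2 kN/m (0→w₀ over full span):
  y_2 = -w₀x(7L⁴-10L²x²+3x⁴)/(360LEI) = -2·(4/3)·(7·4⁴-10·4²·(4/3)²+3·(4/3)⁴)/(360·4·100000) = -64/2278125 m
Load 3 — applied couple M₀=12 kN·m at a=1 m (b=L-a=3):
  y_3 = (M₀x³/(6L)-M₀(x-a)²/2+C₁x)/EI  [x>a] with C₁=M₀(3b²-L²)/(6L)=11/2 = (12·(4/3)³/(6·4)-12·((4/3)-1)²/2+(11/2)·(4/3))/100000 = 53/675000 m
Load 4 — point force P=9 kN at a=8/3 m (b=L-a=4/3):
  y_4 = -Pbx(L²-b²-x²)/(6LEI)  [x≤a] = -9·(4/3)·(4/3)·(4²-(4/3)²-(4/3)²)/(6·4·100000) = -7/84375 m
Superposition: y = Σ y_i = -286669/2278125000 m ≈ -0.000126 m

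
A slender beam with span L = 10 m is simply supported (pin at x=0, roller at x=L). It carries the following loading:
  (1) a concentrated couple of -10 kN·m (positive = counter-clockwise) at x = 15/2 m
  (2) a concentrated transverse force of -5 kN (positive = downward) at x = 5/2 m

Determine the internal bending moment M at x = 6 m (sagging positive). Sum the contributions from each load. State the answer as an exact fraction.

Load 1 — applied couple M₀=-10 kN·m at a=15/2 m (b=L-a=5/2):
  M_1 = M₀x/L  [x≤a] = (-10)·6/10 = -6 kN·m
Load 2 — point force P=-5 kN at a=5/2 m (b=L-a=15/2):
  M_2 = Pa(L-x)/L  [x>a] = (-5)·(5/2)·(10-6)/10 = -5 kN·m
Superposition: M = Σ M_i = -11 kN·m ≈ -11.000000 kN·m

M(6) = -11 kN·m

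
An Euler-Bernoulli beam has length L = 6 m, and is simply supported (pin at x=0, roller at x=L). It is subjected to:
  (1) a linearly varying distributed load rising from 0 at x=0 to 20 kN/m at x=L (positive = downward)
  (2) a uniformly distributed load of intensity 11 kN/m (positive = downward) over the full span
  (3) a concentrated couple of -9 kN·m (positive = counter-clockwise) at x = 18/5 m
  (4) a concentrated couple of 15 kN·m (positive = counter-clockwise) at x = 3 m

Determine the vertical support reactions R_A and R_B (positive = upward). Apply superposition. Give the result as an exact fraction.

Load 1 — triangular load w₀=20 kN/m (0→w₀ over full span):
  R_A = w₀L/6 = 20·6/6 = 20 kN
  R_B = w₀L/3 = 20·6/3 = 40 kN
Load 2 — uniform load w=11 kN/m over full span:
  R_A = wL/2 = 11·6/2 = 33 kN
  R_B = wL/2 = 11·6/2 = 33 kN
Load 3 — applied couple M₀=-9 kN·m at a=18/5 m (b=L-a=12/5):
  R_A = M₀/L = (-9)/6 = -3/2 kN
  R_B = -M₀/L = -(-9)/6 = 3/2 kN
Load 4 — applied couple M₀=15 kN·m at a=3 m (b=L-a=3):
  R_A = M₀/L = 15/6 = 5/2 kN
  R_B = -M₀/L = -15/6 = -5/2 kN
Superposition: R_A = 54 kN, R_B = 72 kN

R_A = 54 kN, R_B = 72 kN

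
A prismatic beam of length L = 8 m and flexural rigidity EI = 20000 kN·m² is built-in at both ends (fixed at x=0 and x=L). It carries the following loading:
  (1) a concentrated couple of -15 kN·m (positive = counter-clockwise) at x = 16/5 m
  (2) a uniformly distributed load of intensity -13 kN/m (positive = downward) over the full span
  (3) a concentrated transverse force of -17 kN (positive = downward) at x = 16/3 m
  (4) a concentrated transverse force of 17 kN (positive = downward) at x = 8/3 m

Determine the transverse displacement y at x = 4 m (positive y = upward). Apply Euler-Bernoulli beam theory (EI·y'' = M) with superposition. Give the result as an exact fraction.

y(4) = 121/18750 m

Load 1 — applied couple M₀=-15 kN·m at a=16/5 m (b=L-a=24/5):
  y_1 = (R_Ax³/6 - M_Ax²/2 - M₀(x-a)²/2)/EI  [x>a] with R_A=-27/10, M_A=-9/5 = ((-27/10)·4³/6 - (-9/5)·4²/2 - (-15)·(4-(16/5))²/2)/20000 = -3/6250 m
Load 2 — uniform load w=-13 kN/m over full span:
  y_2 = -wx²(L-x)²/(24EI) = -(-13)·4²·(8-4)²/(24·20000) = 13/1875 m
Load 3 — point force P=-17 kN at a=16/3 m (b=L-a=8/3):
  y_3 = -Pb²x²(3aL-(3a+b)x)/(6L³EI)  [x≤a] = -(-17)·(8/3)²·4²·(3·(16/3)·8-(3·(16/3)+(8/3))·4)/(6·8³·20000) = 17/10125 m
Load 4 — point force P=17 kN at a=8/3 m (b=L-a=16/3):
  y_4 = -Pa²(L-x)²(3bL-(3b+a)(L-x))/(6L³EI)  [x>a] = -17·(8/3)²·(8-4)²·(3·(16/3)·8-(3·(16/3)+(8/3))·(8-4))/(6·8³·20000) = -17/10125 m
Superposition: y = Σ y_i = 121/18750 m ≈ 0.006453 m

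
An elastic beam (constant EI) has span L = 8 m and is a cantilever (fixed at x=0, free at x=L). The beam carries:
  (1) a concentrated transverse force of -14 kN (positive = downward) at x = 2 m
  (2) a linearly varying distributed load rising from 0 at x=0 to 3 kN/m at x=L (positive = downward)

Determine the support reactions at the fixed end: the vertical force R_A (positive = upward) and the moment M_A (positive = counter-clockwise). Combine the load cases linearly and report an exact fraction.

R_A = -2 kN, M_A = 36 kN·m

Load 1 — point force P=-14 kN at a=2 m (b=L-a=6):
  R_A = P = (-14) = -14 kN
  M_A = Pa = (-14)·2 = -28 kN·m
Load 2 — triangular load w₀=3 kN/m (0→w₀ over full span):
  R_A = w₀L/2 = 3·8/2 = 12 kN
  M_A = w₀L²/3 = 3·8²/3 = 64 kN·m
Superposition: R_A = -2 kN, M_A = 36 kN·m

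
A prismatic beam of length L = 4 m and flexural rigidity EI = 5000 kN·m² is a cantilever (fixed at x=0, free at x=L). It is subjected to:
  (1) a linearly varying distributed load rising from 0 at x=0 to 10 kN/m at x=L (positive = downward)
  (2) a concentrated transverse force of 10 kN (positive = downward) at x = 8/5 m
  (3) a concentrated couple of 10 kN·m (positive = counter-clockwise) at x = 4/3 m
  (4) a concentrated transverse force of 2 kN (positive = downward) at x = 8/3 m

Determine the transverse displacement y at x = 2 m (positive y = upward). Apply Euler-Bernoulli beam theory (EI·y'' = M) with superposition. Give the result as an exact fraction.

y(2) = -10087/562500 m

Load 1 — triangular load w₀=10 kN/m (0→w₀ over full span):
  y_1 = (w₀Lx³/12-w₀L²x²/6-w₀x⁵/(120L))/EI = (10·4·2³/12-10·4²·2²/6-10·2⁵/(120·4))/5000 = -121/7500 m
Load 2 — point force P=10 kN at a=8/5 m (b=L-a=12/5):
  y_2 = -Pa²(3x-a)/(6EI)  [x>a] = -10·(8/5)²·(3·2-(8/5))/(6·5000) = -176/46875 m
Load 3 — applied couple M₀=10 kN·m at a=4/3 m (b=L-a=8/3):
  y_3 = M₀a(2x-a)/(2EI)  [x>a] = 10·(4/3)·(2·2-(4/3))/(2·5000) = 4/1125 m
Load 4 — point force P=2 kN at a=8/3 m (b=L-a=4/3):
  y_4 = -Px²(3a-x)/(6EI)  [x≤a] = -2·2²·(3·(8/3)-2)/(6·5000) = -1/625 m
Superposition: y = Σ y_i = -10087/562500 m ≈ -0.017932 m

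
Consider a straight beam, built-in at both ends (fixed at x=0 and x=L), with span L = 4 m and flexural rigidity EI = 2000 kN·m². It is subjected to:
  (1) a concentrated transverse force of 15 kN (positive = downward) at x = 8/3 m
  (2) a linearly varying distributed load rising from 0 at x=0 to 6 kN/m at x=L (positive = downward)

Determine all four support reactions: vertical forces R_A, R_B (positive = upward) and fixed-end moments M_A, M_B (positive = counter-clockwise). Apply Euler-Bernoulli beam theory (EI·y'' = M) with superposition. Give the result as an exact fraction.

R_A = 337/45 kN, M_A = 344/45 kN·m, R_B = 878/45 kN, M_B = -616/45 kN·m

Load 1 — point force P=15 kN at a=8/3 m (b=L-a=4/3):
  R_A = Pb²(3a+b)/L³ = 15·(4/3)²·(3·(8/3)+(4/3))/4³ = 35/9 kN
  M_A = Pab²/L² = 15·(8/3)·(4/3)²/4² = 40/9 kN·m
  R_B = Pa²(a+3b)/L³ = 15·(8/3)²·((8/3)+3·(4/3))/4³ = 100/9 kN
  M_B = -Pa²b/L² = -15·(8/3)²·(4/3)/4² = -80/9 kN·m
Load 2 — triangular load w₀=6 kN/m (0→w₀ over full span):
  R_A = 3w₀L/20 = 3·6·4/20 = 18/5 kN
  M_A = w₀L²/30 = 6·4²/30 = 16/5 kN·m
  R_B = 7w₀L/20 = 7·6·4/20 = 42/5 kN
  M_B = -w₀L²/20 = -6·4²/20 = -24/5 kN·m
Superposition: R_A = 337/45 kN, M_A = 344/45 kN·m, R_B = 878/45 kN, M_B = -616/45 kN·m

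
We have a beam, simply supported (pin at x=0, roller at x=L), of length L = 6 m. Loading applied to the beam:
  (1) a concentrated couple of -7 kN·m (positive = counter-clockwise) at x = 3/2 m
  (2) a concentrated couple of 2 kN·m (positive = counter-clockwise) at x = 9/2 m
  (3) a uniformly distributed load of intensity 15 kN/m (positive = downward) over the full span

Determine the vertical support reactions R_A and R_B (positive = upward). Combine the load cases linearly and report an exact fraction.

Load 1 — applied couple M₀=-7 kN·m at a=3/2 m (b=L-a=9/2):
  R_A = M₀/L = (-7)/6 = -7/6 kN
  R_B = -M₀/L = -(-7)/6 = 7/6 kN
Load 2 — applied couple M₀=2 kN·m at a=9/2 m (b=L-a=3/2):
  R_A = M₀/L = 2/6 = 1/3 kN
  R_B = -M₀/L = -2/6 = -1/3 kN
Load 3 — uniform load w=15 kN/m over full span:
  R_A = wL/2 = 15·6/2 = 45 kN
  R_B = wL/2 = 15·6/2 = 45 kN
Superposition: R_A = 265/6 kN, R_B = 275/6 kN

R_A = 265/6 kN, R_B = 275/6 kN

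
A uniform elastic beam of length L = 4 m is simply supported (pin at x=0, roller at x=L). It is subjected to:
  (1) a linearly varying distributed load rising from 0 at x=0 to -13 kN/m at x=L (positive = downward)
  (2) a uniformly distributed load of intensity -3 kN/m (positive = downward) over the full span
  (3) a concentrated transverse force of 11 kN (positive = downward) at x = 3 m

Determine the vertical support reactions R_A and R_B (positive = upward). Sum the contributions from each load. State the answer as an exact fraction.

Load 1 — triangular load w₀=-13 kN/m (0→w₀ over full span):
  R_A = w₀L/6 = (-13)·4/6 = -26/3 kN
  R_B = w₀L/3 = (-13)·4/3 = -52/3 kN
Load 2 — uniform load w=-3 kN/m over full span:
  R_A = wL/2 = (-3)·4/2 = -6 kN
  R_B = wL/2 = (-3)·4/2 = -6 kN
Load 3 — point force P=11 kN at a=3 m (b=L-a=1):
  R_A = Pb/L = 11·1/4 = 11/4 kN
  R_B = Pa/L = 11·3/4 = 33/4 kN
Superposition: R_A = -143/12 kN, R_B = -181/12 kN

R_A = -143/12 kN, R_B = -181/12 kN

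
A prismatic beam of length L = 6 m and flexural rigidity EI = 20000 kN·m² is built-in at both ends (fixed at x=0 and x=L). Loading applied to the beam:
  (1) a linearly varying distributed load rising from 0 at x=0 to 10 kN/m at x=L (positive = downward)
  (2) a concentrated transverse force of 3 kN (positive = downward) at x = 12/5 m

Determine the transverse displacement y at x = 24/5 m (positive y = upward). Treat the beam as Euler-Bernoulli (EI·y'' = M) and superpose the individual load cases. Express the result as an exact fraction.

y(24/5) = -4239/9765625 m

Load 1 — triangular load w₀=10 kN/m (0→w₀ over full span):
  y_1 = -w₀x²(L-x)²(x+2L)/(120LEI) = -10·(24/5)²·(6-(24/5))²·((24/5)+2·6)/(120·6·20000) = -756/1953125 m
Load 2 — point force P=3 kN at a=12/5 m (b=L-a=18/5):
  y_2 = -Pa²(L-x)²(3bL-(3b+a)(L-x))/(6L³EI)  [x>a] = -3·(12/5)²·(6-(24/5))²·(3·(18/5)·6-(3·(18/5)+(12/5))·(6-(24/5)))/(6·6³·20000) = -459/9765625 m
Superposition: y = Σ y_i = -4239/9765625 m ≈ -0.000434 m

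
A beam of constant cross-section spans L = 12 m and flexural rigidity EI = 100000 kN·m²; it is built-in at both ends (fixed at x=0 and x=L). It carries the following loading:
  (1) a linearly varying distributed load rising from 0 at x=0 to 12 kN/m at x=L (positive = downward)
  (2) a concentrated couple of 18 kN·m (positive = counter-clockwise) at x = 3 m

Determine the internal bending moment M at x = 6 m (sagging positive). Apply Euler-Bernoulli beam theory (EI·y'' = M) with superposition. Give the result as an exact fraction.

Load 1 — triangular load w₀=12 kN/m (0→w₀ over full span):
  M_1 = 3w₀Lx/20 - w₀L²/30 - w₀x³/(6L) = 3·12·12·6/20 - 12·12²/30 - 12·6³/(6·12) = 36 kN·m
Load 2 — applied couple M₀=18 kN·m at a=3 m (b=L-a=9):
  M_2 = R_Ax - M_A - M₀  [x>a] with R_A=27/16, M_A=-27/8 = (27/16)·6 - (-27/8) - 18 = -9/2 kN·m
Superposition: M = Σ M_i = 63/2 kN·m ≈ 31.500000 kN·m

M(6) = 63/2 kN·m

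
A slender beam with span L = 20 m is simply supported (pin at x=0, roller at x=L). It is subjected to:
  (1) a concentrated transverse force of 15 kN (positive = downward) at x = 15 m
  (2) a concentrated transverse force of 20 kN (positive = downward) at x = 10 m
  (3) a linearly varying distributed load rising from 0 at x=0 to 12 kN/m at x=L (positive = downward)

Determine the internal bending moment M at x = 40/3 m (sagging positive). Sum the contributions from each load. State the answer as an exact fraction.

M(40/3) = 11150/27 kN·m

Load 1 — point force P=15 kN at a=15 m (b=L-a=5):
  M_1 = Pbx/L  [x≤a] = 15·5·(40/3)/20 = 50 kN·m
Load 2 — point force P=20 kN at a=10 m (b=L-a=10):
  M_2 = Pa(L-x)/L  [x>a] = 20·10·(20-(40/3))/20 = 200/3 kN·m
Load 3 — triangular load w₀=12 kN/m (0→w₀ over full span):
  M_3 = w₀Lx/6 - w₀x³/(6L) = 12·20·(40/3)/6 - 12·(40/3)³/(6·20) = 8000/27 kN·m
Superposition: M = Σ M_i = 11150/27 kN·m ≈ 412.962963 kN·m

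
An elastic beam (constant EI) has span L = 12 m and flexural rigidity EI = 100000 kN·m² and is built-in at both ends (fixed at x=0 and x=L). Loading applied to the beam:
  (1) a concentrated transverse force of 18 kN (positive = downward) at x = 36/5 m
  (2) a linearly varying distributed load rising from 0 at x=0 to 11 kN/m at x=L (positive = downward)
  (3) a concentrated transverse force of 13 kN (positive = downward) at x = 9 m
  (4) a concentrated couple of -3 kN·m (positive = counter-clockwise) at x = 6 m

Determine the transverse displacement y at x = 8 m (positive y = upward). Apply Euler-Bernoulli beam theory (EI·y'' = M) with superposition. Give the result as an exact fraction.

Load 1 — point force P=18 kN at a=36/5 m (b=L-a=24/5):
  y_1 = -Pa²(L-x)²(3bL-(3b+a)(L-x))/(6L³EI)  [x>a] = -18·(36/5)²·(12-8)²·(3·(24/5)·12-(3·(24/5)+(36/5))·(12-8))/(6·12³·100000) = -486/390625 m
Load 2 — triangular load w₀=11 kN/m (0→w₀ over full span):
  y_2 = -w₀x²(L-x)²(x+2L)/(120LEI) = -11·8²·(12-8)²·(8+2·12)/(120·12·100000) = -352/140625 m
Load 3 — point force P=13 kN at a=9 m (b=L-a=3):
  y_3 = -Pb²x²(3aL-(3a+b)x)/(6L³EI)  [x≤a] = -13·3²·8²·(3·9·12-(3·9+3)·8)/(6·12³·100000) = -91/150000 m
Load 4 — applied couple M₀=-3 kN·m at a=6 m (b=L-a=6):
  y_4 = (R_Ax³/6 - M_Ax²/2 - M₀(x-a)²/2)/EI  [x>a] with R_A=-3/8, M_A=-3/4 = ((-3/8)·8³/6 - (-3/4)·8²/2 - (-3)·(8-6)²/2)/100000 = -1/50000 m
Superposition: y = Σ y_i = -123017/28125000 m ≈ -0.004374 m

y(8) = -123017/28125000 m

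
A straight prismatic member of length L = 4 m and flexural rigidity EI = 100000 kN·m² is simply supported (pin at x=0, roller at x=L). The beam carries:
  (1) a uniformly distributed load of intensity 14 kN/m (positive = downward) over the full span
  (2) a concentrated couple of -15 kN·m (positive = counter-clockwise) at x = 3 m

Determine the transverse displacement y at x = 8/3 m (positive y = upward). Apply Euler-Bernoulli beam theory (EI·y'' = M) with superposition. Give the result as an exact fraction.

Load 1 — uniform load w=14 kN/m over full span:
  y_1 = -wx(L³-2Lx²+x³)/(24EI) = -14·(8/3)·(4³-2·4·(8/3)²+(8/3)³)/(24·100000) = -308/759375 m
Load 2 — applied couple M₀=-15 kN·m at a=3 m (b=L-a=1):
  y_2 = (M₀x³/(6L)+C₁x)/EI  [x≤a] with C₁=M₀(3b²-L²)/(6L)=65/8 = ((-15)·(8/3)³/(6·4)+(65/8)·(8/3))/100000 = 53/540000 m
Superposition: y = Σ y_i = -7471/24300000 m ≈ -0.000307 m

y(8/3) = -7471/24300000 m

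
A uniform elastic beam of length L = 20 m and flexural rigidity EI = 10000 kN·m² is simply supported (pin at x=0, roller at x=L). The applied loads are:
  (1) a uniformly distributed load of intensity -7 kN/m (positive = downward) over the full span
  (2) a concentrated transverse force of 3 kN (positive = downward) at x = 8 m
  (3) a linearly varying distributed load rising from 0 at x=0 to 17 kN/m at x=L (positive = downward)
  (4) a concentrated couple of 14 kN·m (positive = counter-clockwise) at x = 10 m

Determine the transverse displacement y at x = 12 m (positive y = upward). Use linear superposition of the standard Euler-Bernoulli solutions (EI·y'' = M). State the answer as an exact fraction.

Load 1 — uniform load w=-7 kN/m over full span:
  y_1 = -wx(L³-2Lx²+x³)/(24EI) = -(-7)·12·(20³-2·20·12²+12³)/(24·10000) = 868/625 m
Load 2 — point force P=3 kN at a=8 m (b=L-a=12):
  y_2 = -Pa(L-x)(2Lx-a²-x²)/(6LEI)  [x>a] = -3·8·(20-12)·(2·20·12-8²-12²)/(6·20·10000) = -136/3125 m
Load 3 — triangular load w₀=17 kN/m (0→w₀ over full span):
  y_3 = -w₀x(7L⁴-10L²x²+3x⁴)/(360LEI) = -17·12·(7·20⁴-10·20²·12²+3·12⁴)/(360·20·10000) = -80512/46875 m
Load 4 — applied couple M₀=14 kN·m at a=10 m (b=L-a=10):
  y_4 = (M₀x³/(6L)-M₀(x-a)²/2+C₁x)/EI  [x>a] with C₁=M₀(3b²-L²)/(6L)=-35/3 = (14·12³/(6·20)-14·(12-10)²/2+(-35/3)·12)/10000 = 21/6250 m
Superposition: y = Σ y_i = -34589/93750 m ≈ -0.368949 m

y(12) = -34589/93750 m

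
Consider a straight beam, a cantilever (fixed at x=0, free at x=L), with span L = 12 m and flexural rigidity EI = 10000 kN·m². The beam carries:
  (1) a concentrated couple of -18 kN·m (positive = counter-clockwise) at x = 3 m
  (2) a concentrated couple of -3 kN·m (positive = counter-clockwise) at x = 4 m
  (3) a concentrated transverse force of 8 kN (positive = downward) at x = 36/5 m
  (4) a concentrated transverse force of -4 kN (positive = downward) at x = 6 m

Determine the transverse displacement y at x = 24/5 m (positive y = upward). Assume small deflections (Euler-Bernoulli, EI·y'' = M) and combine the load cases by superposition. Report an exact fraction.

Load 1 — applied couple M₀=-18 kN·m at a=3 m (b=L-a=9):
  y_1 = M₀a(2x-a)/(2EI)  [x>a] = (-18)·3·(2·(24/5)-3)/(2·10000) = -891/50000 m
Load 2 — applied couple M₀=-3 kN·m at a=4 m (b=L-a=8):
  y_2 = M₀a(2x-a)/(2EI)  [x>a] = (-3)·4·(2·(24/5)-4)/(2·10000) = -21/6250 m
Load 3 — point force P=8 kN at a=36/5 m (b=L-a=24/5):
  y_3 = -Px²(3a-x)/(6EI)  [x≤a] = -8·(24/5)²·(3·(36/5)-(24/5))/(6·10000) = -4032/78125 m
Load 4 — point force P=-4 kN at a=6 m (b=L-a=6):
  y_4 = -Px²(3a-x)/(6EI)  [x≤a] = -(-4)·(24/5)²·(3·6-(24/5))/(6·10000) = 1584/78125 m
Superposition: y = Σ y_i = -65643/1250000 m ≈ -0.052514 m

y(24/5) = -65643/1250000 m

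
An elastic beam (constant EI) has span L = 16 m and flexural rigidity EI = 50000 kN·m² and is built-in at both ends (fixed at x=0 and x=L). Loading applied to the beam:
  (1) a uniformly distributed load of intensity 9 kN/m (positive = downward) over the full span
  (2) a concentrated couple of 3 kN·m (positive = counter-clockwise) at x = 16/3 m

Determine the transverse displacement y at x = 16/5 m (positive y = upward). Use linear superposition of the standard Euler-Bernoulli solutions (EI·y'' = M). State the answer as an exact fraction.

Load 1 — uniform load w=9 kN/m over full span:
  y_1 = -wx²(L-x)²/(24EI) = -9·(16/5)²·(16-(16/5))²/(24·50000) = -24576/1953125 m
Load 2 — applied couple M₀=3 kN·m at a=16/3 m (b=L-a=32/3):
  y_2 = (R_Ax³/6 - M_Ax²/2)/EI  [x≤a] with R_A=1/4, M_A=0 = ((1/4)·(16/5)³/6 - 0·(16/5)²/2)/50000 = 32/1171875 m
Superposition: y = Σ y_i = -73568/5859375 m ≈ -0.012556 m

y(16/5) = -73568/5859375 m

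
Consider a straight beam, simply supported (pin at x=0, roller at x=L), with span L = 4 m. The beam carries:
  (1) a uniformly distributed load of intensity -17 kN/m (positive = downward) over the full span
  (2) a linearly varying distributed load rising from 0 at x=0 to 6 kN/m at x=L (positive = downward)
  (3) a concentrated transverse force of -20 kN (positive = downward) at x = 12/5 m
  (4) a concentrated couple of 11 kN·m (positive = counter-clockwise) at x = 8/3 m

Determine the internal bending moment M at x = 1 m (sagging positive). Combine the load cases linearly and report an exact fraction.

M(1) = -27 kN·m

Load 1 — uniform load w=-17 kN/m over full span:
  M_1 = wx(L-x)/2 = (-17)·1·(4-1)/2 = -51/2 kN·m
Load 2 — triangular load w₀=6 kN/m (0→w₀ over full span):
  M_2 = w₀Lx/6 - w₀x³/(6L) = 6·4·1/6 - 6·1³/(6·4) = 15/4 kN·m
Load 3 — point force P=-20 kN at a=12/5 m (b=L-a=8/5):
  M_3 = Pbx/L  [x≤a] = (-20)·(8/5)·1/4 = -8 kN·m
Load 4 — applied couple M₀=11 kN·m at a=8/3 m (b=L-a=4/3):
  M_4 = M₀x/L  [x≤a] = 11·1/4 = 11/4 kN·m
Superposition: M = Σ M_i = -27 kN·m ≈ -27.000000 kN·m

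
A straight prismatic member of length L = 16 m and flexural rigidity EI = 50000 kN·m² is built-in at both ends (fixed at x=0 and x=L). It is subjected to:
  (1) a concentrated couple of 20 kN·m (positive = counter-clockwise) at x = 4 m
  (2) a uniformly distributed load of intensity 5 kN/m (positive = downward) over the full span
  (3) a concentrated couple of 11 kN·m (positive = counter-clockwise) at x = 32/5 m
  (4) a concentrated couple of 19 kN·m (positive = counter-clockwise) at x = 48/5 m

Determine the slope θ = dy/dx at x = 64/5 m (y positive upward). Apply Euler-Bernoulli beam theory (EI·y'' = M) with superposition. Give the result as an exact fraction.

Load 1 — applied couple M₀=20 kN·m at a=4 m (b=L-a=12):
  θ_1 = (R_Ax²/2 - M_Ax - M₀(x-a))/EI  [x>a] with R_A=45/32, M_A=-15/4 = ((45/32)·(64/5)²/2 - (-15/4)·(64/5) - 20·((64/5)-4))/50000 = -4/15625 rad
Load 2 — uniform load w=5 kN/m over full span:
  θ_2 = -wx(L-x)(L-2x)/(12EI) = -5·(64/5)·(16-(64/5))·(16-2·(64/5))/(12·50000) = 256/78125 rad
Load 3 — applied couple M₀=11 kN·m at a=32/5 m (b=L-a=48/5):
  θ_3 = (R_Ax²/2 - M_Ax - M₀(x-a))/EI  [x>a] with R_A=99/100, M_A=33/25 = ((99/100)·(64/5)²/2 - (33/25)·(64/5) - 11·((64/5)-(32/5)))/50000 = -242/1953125 rad
Load 4 — applied couple M₀=19 kN·m at a=48/5 m (b=L-a=32/5):
  θ_4 = (R_Ax²/2 - M_Ax - M₀(x-a))/EI  [x>a] with R_A=171/100, M_A=152/25 = ((171/100)·(64/5)²/2 - (152/25)·(64/5) - 19·((64/5)-(48/5)))/50000 = 57/1953125 rad
Superposition: θ = Σ θ_i = 1143/390625 rad ≈ 0.002926 rad

θ(64/5) = 1143/390625 rad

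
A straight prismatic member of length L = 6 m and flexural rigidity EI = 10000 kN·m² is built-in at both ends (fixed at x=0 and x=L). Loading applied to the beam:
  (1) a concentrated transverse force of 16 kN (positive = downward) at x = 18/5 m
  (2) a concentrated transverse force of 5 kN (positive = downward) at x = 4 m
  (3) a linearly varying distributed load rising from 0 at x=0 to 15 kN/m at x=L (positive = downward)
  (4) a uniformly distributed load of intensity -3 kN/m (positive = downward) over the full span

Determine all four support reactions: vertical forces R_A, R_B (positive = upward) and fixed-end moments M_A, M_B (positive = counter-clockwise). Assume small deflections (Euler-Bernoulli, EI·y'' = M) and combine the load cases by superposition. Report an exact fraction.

Load 1 — point force P=16 kN at a=18/5 m (b=L-a=12/5):
  R_A = Pb²(3a+b)/L³ = 16·(12/5)²·(3·(18/5)+(12/5))/6³ = 704/125 kN
  M_A = Pab²/L² = 16·(18/5)·(12/5)²/6² = 1152/125 kN·m
  R_B = Pa²(a+3b)/L³ = 16·(18/5)²·((18/5)+3·(12/5))/6³ = 1296/125 kN
  M_B = -Pa²b/L² = -16·(18/5)²·(12/5)/6² = -1728/125 kN·m
Load 2 — point force P=5 kN at a=4 m (b=L-a=2):
  R_A = Pb²(3a+b)/L³ = 5·2²·(3·4+2)/6³ = 35/27 kN
  M_A = Pab²/L² = 5·4·2²/6² = 20/9 kN·m
  R_B = Pa²(a+3b)/L³ = 5·4²·(4+3·2)/6³ = 100/27 kN
  M_B = -Pa²b/L² = -5·4²·2/6² = -40/9 kN·m
Load 3 — triangular load w₀=15 kN/m (0→w₀ over full span):
  R_A = 3w₀L/20 = 3·15·6/20 = 27/2 kN
  M_A = w₀L²/30 = 15·6²/30 = 18 kN·m
  R_B = 7w₀L/20 = 7·15·6/20 = 63/2 kN
  M_B = -w₀L²/20 = -15·6²/20 = -27 kN·m
Load 4 — uniform load w=-3 kN/m over full span:
  R_A = wL/2 = (-3)·6/2 = -9 kN
  M_A = wL²/12 = (-3)·6²/12 = -9 kN·m
  R_B = wL/2 = (-3)·6/2 = -9 kN
  M_B = -wL²/12 = -(-3)·6²/12 = 9 kN·m
Superposition: R_A = 77141/6750 kN, M_A = 22993/1125 kN·m, R_B = 246859/6750 kN, M_B = -40802/1125 kN·m

R_A = 77141/6750 kN, M_A = 22993/1125 kN·m, R_B = 246859/6750 kN, M_B = -40802/1125 kN·m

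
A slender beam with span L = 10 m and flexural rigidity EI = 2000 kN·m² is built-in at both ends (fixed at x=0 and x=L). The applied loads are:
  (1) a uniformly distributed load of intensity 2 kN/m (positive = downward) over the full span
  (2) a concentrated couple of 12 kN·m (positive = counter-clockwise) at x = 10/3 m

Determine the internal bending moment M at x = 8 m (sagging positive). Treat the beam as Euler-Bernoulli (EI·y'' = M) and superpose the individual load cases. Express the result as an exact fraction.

Load 1 — uniform load w=2 kN/m over full span:
  M_1 = wLx/2 - wL²/12 - wx²/2 = 2·10·8/2 - 2·10²/12 - 2·8²/2 = -2/3 kN·m
Load 2 — applied couple M₀=12 kN·m at a=10/3 m (b=L-a=20/3):
  M_2 = R_Ax - M_A - M₀  [x>a] with R_A=8/5, M_A=0 = (8/5)·8 - 0 - 12 = 4/5 kN·m
Superposition: M = Σ M_i = 2/15 kN·m ≈ 0.133333 kN·m

M(8) = 2/15 kN·m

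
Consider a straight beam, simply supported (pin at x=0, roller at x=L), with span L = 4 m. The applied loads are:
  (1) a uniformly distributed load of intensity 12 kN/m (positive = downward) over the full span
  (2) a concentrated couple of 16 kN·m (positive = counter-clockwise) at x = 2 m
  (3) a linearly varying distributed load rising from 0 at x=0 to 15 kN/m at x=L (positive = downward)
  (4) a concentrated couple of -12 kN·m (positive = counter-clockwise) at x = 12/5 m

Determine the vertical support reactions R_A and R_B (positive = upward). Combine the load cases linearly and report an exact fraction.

R_A = 35 kN, R_B = 43 kN

Load 1 — uniform load w=12 kN/m over full span:
  R_A = wL/2 = 12·4/2 = 24 kN
  R_B = wL/2 = 12·4/2 = 24 kN
Load 2 — applied couple M₀=16 kN·m at a=2 m (b=L-a=2):
  R_A = M₀/L = 16/4 = 4 kN
  R_B = -M₀/L = -16/4 = -4 kN
Load 3 — triangular load w₀=15 kN/m (0→w₀ over full span):
  R_A = w₀L/6 = 15·4/6 = 10 kN
  R_B = w₀L/3 = 15·4/3 = 20 kN
Load 4 — applied couple M₀=-12 kN·m at a=12/5 m (b=L-a=8/5):
  R_A = M₀/L = (-12)/4 = -3 kN
  R_B = -M₀/L = -(-12)/4 = 3 kN
Superposition: R_A = 35 kN, R_B = 43 kN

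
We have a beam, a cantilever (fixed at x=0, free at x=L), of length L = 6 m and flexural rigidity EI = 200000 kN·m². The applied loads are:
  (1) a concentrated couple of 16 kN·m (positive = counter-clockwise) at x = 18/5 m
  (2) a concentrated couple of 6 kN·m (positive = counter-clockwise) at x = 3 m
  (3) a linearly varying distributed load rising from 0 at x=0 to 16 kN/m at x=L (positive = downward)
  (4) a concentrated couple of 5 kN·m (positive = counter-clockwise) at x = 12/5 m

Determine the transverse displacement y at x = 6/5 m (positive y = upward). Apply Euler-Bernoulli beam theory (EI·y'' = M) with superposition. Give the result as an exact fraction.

y(6/5) = -820557/1562500000 m

Load 1 — applied couple M₀=16 kN·m at a=18/5 m (b=L-a=12/5):
  y_1 = M₀x²/(2EI)  [x≤a] = 16·(6/5)²/(2·200000) = 9/156250 m
Load 2 — applied couple M₀=6 kN·m at a=3 m (b=L-a=3):
  y_2 = M₀x²/(2EI)  [x≤a] = 6·(6/5)²/(2·200000) = 27/1250000 m
Load 3 — triangular load w₀=16 kN/m (0→w₀ over full span):
  y_3 = (w₀Lx³/12-w₀L²x²/6-w₀x⁵/(120L))/EI = (16·6·(6/5)³/12-16·6²·(6/5)²/6-16·(6/5)⁵/(120·6))/200000 = -60777/97656250 m
Load 4 — applied couple M₀=5 kN·m at a=12/5 m (b=L-a=18/5):
  y_4 = M₀x²/(2EI)  [x≤a] = 5·(6/5)²/(2·200000) = 9/500000 m
Superposition: y = Σ y_i = -820557/1562500000 m ≈ -0.000525 m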